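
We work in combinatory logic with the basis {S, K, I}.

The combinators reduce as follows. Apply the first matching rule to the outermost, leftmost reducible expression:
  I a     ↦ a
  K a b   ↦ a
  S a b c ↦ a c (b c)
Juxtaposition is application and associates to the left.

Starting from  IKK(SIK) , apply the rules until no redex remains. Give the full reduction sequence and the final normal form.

Answer: normal form = K  (in 2 steps)

Derivation:
  start: IKK(SIK)
  →1  KK(SIK)
  →2  K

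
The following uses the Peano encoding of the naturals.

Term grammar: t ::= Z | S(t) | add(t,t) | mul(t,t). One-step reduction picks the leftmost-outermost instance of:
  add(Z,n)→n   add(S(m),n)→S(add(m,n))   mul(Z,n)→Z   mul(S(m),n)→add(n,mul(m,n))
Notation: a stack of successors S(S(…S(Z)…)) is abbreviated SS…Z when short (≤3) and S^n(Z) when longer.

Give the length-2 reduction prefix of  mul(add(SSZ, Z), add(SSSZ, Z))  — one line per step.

  start: mul(add(SSZ, Z), add(SSSZ, Z))
  step 1: mul(S(add(SZ, Z)), add(SSSZ, Z))
  step 2: add(add(SSSZ, Z), mul(add(SZ, Z), add(SSSZ, Z)))

Answer: after 2 steps: add(add(SSSZ, Z), mul(add(SZ, Z), add(SSSZ, Z)))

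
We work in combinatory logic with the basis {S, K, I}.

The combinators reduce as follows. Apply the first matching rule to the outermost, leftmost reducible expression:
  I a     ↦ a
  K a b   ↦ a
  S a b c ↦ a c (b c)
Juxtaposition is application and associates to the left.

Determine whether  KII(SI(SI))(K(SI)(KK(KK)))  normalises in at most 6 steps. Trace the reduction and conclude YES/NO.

Answer: YES — reaches normal form SI(SI(SI)) in 6 ≤ 6 steps

Reduction:
  start: KII(SI(SI))(K(SI)(KK(KK)))
  [1] I(SI(SI))(K(SI)(KK(KK)))
  [2] SI(SI)(K(SI)(KK(KK)))
  [3] I(K(SI)(KK(KK)))(SI(K(SI)(KK(KK))))
  [4] K(SI)(KK(KK))(SI(K(SI)(KK(KK))))
  [5] SI(SI(K(SI)(KK(KK))))
  [6] SI(SI(SI))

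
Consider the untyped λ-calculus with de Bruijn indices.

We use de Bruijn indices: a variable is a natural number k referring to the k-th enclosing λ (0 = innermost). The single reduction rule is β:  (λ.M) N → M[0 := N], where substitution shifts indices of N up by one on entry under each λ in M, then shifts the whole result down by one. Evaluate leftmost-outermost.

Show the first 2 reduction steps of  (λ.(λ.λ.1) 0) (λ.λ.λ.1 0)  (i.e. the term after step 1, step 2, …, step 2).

Answer: after 2 steps: λ.λ.λ.λ.1 0

Reduction:
  start: (λ.(λ.λ.1) 0) (λ.λ.λ.1 0)
  [1] (λ.λ.1) (λ.λ.λ.1 0)
  [2] λ.λ.λ.λ.1 0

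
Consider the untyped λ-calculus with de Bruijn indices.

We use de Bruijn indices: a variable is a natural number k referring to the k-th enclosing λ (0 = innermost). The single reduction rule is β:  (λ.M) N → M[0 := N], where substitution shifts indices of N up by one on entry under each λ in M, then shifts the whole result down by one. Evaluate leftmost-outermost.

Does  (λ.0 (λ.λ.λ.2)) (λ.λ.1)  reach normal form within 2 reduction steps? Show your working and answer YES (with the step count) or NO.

Answer: YES — reaches normal form λ.λ.λ.λ.2 in 2 ≤ 2 steps

Working:
  start: (λ.0 (λ.λ.λ.2)) (λ.λ.1)
  →1  (λ.λ.1) (λ.λ.λ.2)
  →2  λ.λ.λ.λ.2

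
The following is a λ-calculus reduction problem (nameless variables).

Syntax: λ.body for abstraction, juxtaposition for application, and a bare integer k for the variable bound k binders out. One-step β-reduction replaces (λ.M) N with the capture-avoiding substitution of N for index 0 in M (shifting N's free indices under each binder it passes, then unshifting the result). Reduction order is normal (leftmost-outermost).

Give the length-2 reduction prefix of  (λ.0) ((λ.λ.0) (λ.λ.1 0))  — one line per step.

  start: (λ.0) ((λ.λ.0) (λ.λ.1 0))
  →1  (λ.λ.0) (λ.λ.1 0)
  →2  λ.0

Answer: after 2 steps: λ.0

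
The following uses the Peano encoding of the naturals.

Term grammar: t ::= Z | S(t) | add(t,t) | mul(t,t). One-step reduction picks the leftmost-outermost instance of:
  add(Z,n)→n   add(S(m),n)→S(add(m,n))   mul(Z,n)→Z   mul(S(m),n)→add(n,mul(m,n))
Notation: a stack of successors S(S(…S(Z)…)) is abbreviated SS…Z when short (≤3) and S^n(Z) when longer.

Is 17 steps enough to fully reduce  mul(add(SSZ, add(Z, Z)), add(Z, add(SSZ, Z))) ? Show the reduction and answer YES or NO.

  start: mul(add(SSZ, add(Z, Z)), add(Z, add(SSZ, Z)))
  [1] mul(S(add(SZ, add(Z, Z))), add(Z, add(SSZ, Z)))
  [2] add(add(Z, add(SSZ, Z)), mul(add(SZ, add(Z, Z)), add(Z, add(SSZ, Z))))
  [3] add(add(SSZ, Z), mul(add(SZ, add(Z, Z)), add(Z, add(SSZ, Z))))
  [4] add(S(add(SZ, Z)), mul(add(SZ, add(Z, Z)), add(Z, add(SSZ, Z))))
  [5] S(add(add(SZ, Z), mul(add(SZ, add(Z, Z)), add(Z, add(SSZ, Z)))))
  [6] S(add(S(add(Z, Z)), mul(add(SZ, add(Z, Z)), add(Z, add(SSZ, Z)))))
  [7] S(S(add(add(Z, Z), mul(add(SZ, add(Z, Z)), add(Z, add(SSZ, Z))))))
  [8] S(S(add(Z, mul(add(SZ, add(Z, Z)), add(Z, add(SSZ, Z))))))
  [9] S(S(mul(add(SZ, add(Z, Z)), add(Z, add(SSZ, Z)))))
  [10] S(S(mul(S(add(Z, add(Z, Z))), add(Z, add(SSZ, Z)))))
  [11] S(S(add(add(Z, add(SSZ, Z)), mul(add(Z, add(Z, Z)), add(Z, add(SSZ, Z))))))
  [12] S(S(add(add(SSZ, Z), mul(add(Z, add(Z, Z)), add(Z, add(SSZ, Z))))))
  [13] S(S(add(S(add(SZ, Z)), mul(add(Z, add(Z, Z)), add(Z, add(SSZ, Z))))))
  [14] S(S(S(add(add(SZ, Z), mul(add(Z, add(Z, Z)), add(Z, add(SSZ, Z)))))))
  [15] S(S(S(add(S(add(Z, Z)), mul(add(Z, add(Z, Z)), add(Z, add(SSZ, Z)))))))
  [16] S(S(S(S(add(add(Z, Z), mul(add(Z, add(Z, Z)), add(Z, add(SSZ, Z))))))))
  [17] S(S(S(S(add(Z, mul(add(Z, add(Z, Z)), add(Z, add(SSZ, Z))))))))

Answer: NO — after 17 steps the term is S(S(S(S(add(Z, mul(add(Z, add(Z, Z)), add(Z, add(SSZ, Z)))))))), not yet normal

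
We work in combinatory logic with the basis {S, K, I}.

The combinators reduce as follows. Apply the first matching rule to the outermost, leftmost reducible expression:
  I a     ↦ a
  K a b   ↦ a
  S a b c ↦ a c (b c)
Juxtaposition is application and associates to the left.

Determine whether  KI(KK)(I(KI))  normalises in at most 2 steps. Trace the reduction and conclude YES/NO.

Answer: NO — after 2 steps the term is I(KI), not yet normal

Derivation:
  start: KI(KK)(I(KI))
  →1  I(I(KI))
  →2  I(KI)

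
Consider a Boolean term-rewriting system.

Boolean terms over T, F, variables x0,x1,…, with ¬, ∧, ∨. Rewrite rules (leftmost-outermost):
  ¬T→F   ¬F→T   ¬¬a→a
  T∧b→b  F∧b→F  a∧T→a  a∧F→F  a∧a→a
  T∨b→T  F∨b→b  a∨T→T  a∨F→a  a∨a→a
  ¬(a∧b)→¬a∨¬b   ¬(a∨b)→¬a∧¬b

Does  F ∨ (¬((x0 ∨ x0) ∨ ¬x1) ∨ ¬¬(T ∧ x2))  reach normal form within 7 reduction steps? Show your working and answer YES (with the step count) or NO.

  start: F ∨ (¬((x0 ∨ x0) ∨ ¬x1) ∨ ¬¬(T ∧ x2))
  step 1: ¬((x0 ∨ x0) ∨ ¬x1) ∨ ¬¬(T ∧ x2)
  step 2: (¬(x0 ∨ x0) ∧ ¬¬x1) ∨ ¬¬(T ∧ x2)
  step 3: ((¬x0 ∧ ¬x0) ∧ ¬¬x1) ∨ ¬¬(T ∧ x2)
  step 4: (¬x0 ∧ ¬¬x1) ∨ ¬¬(T ∧ x2)
  step 5: (¬x0 ∧ x1) ∨ ¬¬(T ∧ x2)
  step 6: (¬x0 ∧ x1) ∨ (T ∧ x2)
  step 7: (¬x0 ∧ x1) ∨ x2

Answer: YES — reaches normal form (¬x0 ∧ x1) ∨ x2 in 7 ≤ 7 steps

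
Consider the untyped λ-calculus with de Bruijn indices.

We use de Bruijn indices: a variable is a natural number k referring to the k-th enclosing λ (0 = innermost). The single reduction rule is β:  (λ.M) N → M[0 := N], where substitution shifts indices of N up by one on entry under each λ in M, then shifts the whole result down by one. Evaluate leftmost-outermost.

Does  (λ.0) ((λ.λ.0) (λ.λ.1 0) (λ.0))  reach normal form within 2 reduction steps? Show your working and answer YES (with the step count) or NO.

  start: (λ.0) ((λ.λ.0) (λ.λ.1 0) (λ.0))
  step 1: (λ.λ.0) (λ.λ.1 0) (λ.0)
  step 2: (λ.0) (λ.0)

Answer: NO — after 2 steps the term is (λ.0) (λ.0), not yet normal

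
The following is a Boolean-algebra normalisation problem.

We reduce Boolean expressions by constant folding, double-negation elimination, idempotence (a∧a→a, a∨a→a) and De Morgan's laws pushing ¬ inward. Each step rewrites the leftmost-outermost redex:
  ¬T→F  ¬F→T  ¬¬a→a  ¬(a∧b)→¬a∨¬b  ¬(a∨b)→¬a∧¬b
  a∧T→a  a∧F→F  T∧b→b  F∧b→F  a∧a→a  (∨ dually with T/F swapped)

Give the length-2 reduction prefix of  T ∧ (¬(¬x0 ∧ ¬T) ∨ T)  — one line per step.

  start: T ∧ (¬(¬x0 ∧ ¬T) ∨ T)
  →1  ¬(¬x0 ∧ ¬T) ∨ T
  →2  T

Answer: after 2 steps: T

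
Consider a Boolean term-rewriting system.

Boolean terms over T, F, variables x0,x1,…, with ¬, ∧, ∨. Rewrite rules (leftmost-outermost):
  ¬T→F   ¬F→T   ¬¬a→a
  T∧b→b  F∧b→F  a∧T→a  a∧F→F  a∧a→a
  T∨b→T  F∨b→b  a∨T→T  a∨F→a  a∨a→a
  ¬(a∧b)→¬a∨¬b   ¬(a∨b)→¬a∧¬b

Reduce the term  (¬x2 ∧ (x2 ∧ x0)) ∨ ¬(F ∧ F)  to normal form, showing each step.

Answer: normal form = T  (in 4 steps)

Derivation:
  start: (¬x2 ∧ (x2 ∧ x0)) ∨ ¬(F ∧ F)
  →1  (¬x2 ∧ (x2 ∧ x0)) ∨ (¬F ∨ ¬F)
  →2  (¬x2 ∧ (x2 ∧ x0)) ∨ ¬F
  →3  (¬x2 ∧ (x2 ∧ x0)) ∨ T
  →4  T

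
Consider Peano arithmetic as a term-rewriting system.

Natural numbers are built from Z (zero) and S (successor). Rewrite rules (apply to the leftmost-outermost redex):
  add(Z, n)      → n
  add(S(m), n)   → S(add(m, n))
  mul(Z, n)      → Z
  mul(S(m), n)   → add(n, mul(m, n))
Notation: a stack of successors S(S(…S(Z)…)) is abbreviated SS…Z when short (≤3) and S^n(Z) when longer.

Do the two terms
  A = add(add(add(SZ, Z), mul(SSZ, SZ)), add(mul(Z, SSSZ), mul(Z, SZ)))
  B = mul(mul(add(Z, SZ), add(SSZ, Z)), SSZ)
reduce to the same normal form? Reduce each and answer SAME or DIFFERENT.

Term A:
  start: add(add(add(SZ, Z), mul(SSZ, SZ)), add(mul(Z, SSSZ), mul(Z, SZ)))
  step 1: add(add(S(add(Z, Z)), mul(SSZ, SZ)), add(mul(Z, SSSZ), mul(Z, SZ)))
  step 2: add(S(add(add(Z, Z), mul(SSZ, SZ))), add(mul(Z, SSSZ), mul(Z, SZ)))
  step 3: S(add(add(add(Z, Z), mul(SSZ, SZ)), add(mul(Z, SSSZ), mul(Z, SZ))))
  step 4: S(add(add(Z, mul(SSZ, SZ)), add(mul(Z, SSSZ), mul(Z, SZ))))
  step 5: S(add(mul(SSZ, SZ), add(mul(Z, SSSZ), mul(Z, SZ))))
  step 6: S(add(add(SZ, mul(SZ, SZ)), add(mul(Z, SSSZ), mul(Z, SZ))))
  step 7: S(add(S(add(Z, mul(SZ, SZ))), add(mul(Z, SSSZ), mul(Z, SZ))))
  step 8: S(S(add(add(Z, mul(SZ, SZ)), add(mul(Z, SSSZ), mul(Z, SZ)))))
  step 9: S(S(add(mul(SZ, SZ), add(mul(Z, SSSZ), mul(Z, SZ)))))
  step 10: S(S(add(add(SZ, mul(Z, SZ)), add(mul(Z, SSSZ), mul(Z, SZ)))))
  step 11: S(S(add(S(add(Z, mul(Z, SZ))), add(mul(Z, SSSZ), mul(Z, SZ)))))
  step 12: S(S(S(add(add(Z, mul(Z, SZ)), add(mul(Z, SSSZ), mul(Z, SZ))))))
  step 13: S(S(S(add(mul(Z, SZ), add(mul(Z, SSSZ), mul(Z, SZ))))))
  step 14: S(S(S(add(Z, add(mul(Z, SSSZ), mul(Z, SZ))))))
  step 15: S(S(S(add(mul(Z, SSSZ), mul(Z, SZ)))))
  step 16: S(S(S(add(Z, mul(Z, SZ)))))
  step 17: S(S(S(mul(Z, SZ))))
  step 18: SSSZ

Term B:
  start: mul(mul(add(Z, SZ), add(SSZ, Z)), SSZ)
  step 1: mul(mul(SZ, add(SSZ, Z)), SSZ)
  step 2: mul(add(add(SSZ, Z), mul(Z, add(SSZ, Z))), SSZ)
  step 3: mul(add(S(add(SZ, Z)), mul(Z, add(SSZ, Z))), SSZ)
  step 4: mul(S(add(add(SZ, Z), mul(Z, add(SSZ, Z)))), SSZ)
  step 5: add(SSZ, mul(add(add(SZ, Z), mul(Z, add(SSZ, Z))), SSZ))
  step 6: S(add(SZ, mul(add(add(SZ, Z), mul(Z, add(SSZ, Z))), SSZ)))
  step 7: S(S(add(Z, mul(add(add(SZ, Z), mul(Z, add(SSZ, Z))), SSZ))))
  step 8: S(S(mul(add(add(SZ, Z), mul(Z, add(SSZ, Z))), SSZ)))
  step 9: S(S(mul(add(S(add(Z, Z)), mul(Z, add(SSZ, Z))), SSZ)))
  step 10: S(S(mul(S(add(add(Z, Z), mul(Z, add(SSZ, Z)))), SSZ)))
  step 11: S(S(add(SSZ, mul(add(add(Z, Z), mul(Z, add(SSZ, Z))), SSZ))))
  step 12: S(S(S(add(SZ, mul(add(add(Z, Z), mul(Z, add(SSZ, Z))), SSZ)))))
  step 13: S(S(S(S(add(Z, mul(add(add(Z, Z), mul(Z, add(SSZ, Z))), SSZ))))))
  step 14: S(S(S(S(mul(add(add(Z, Z), mul(Z, add(SSZ, Z))), SSZ)))))
  step 15: S(S(S(S(mul(add(Z, mul(Z, add(SSZ, Z))), SSZ)))))
  step 16: S(S(S(S(mul(mul(Z, add(SSZ, Z)), SSZ)))))
  step 17: S(S(S(S(mul(Z, SSZ)))))
  step 18: S^4(Z)

Answer: DIFFERENT — A ⇓ SSSZ, B ⇓ S^4(Z)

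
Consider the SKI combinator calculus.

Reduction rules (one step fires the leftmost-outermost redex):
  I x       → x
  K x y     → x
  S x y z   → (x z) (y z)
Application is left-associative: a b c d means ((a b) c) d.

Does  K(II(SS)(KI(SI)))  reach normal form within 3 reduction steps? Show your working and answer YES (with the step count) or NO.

  start: K(II(SS)(KI(SI)))
  step 1: K(I(SS)(KI(SI)))
  step 2: K(SS(KI(SI)))
  step 3: K(SSI)

Answer: YES — reaches normal form K(SSI) in 3 ≤ 3 steps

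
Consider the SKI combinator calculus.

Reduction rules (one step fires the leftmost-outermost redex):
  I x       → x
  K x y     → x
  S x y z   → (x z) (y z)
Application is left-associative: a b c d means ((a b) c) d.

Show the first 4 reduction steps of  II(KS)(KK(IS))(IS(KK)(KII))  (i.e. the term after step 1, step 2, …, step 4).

  start: II(KS)(KK(IS))(IS(KK)(KII))
  →1  I(KS)(KK(IS))(IS(KK)(KII))
  →2  KS(KK(IS))(IS(KK)(KII))
  →3  S(IS(KK)(KII))
  →4  S(S(KK)(KII))

Answer: after 4 steps: S(S(KK)(KII))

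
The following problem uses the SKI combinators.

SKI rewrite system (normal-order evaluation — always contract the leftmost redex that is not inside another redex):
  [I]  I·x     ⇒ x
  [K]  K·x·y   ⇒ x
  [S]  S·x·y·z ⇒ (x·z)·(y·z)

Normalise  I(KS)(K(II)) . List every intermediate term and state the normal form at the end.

Answer: normal form = S  (in 2 steps)

Derivation:
  start: I(KS)(K(II))
  [1] KS(K(II))
  [2] S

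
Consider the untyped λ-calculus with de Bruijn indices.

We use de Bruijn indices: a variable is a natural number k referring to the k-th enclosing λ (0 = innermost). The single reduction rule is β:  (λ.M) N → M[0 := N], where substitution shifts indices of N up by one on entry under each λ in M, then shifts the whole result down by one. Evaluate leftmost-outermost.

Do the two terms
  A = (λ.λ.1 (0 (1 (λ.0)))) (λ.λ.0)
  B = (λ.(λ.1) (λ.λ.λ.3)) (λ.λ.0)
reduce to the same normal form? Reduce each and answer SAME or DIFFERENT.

Term A:
  start: (λ.λ.1 (0 (1 (λ.0)))) (λ.λ.0)
  →1  λ.(λ.λ.0) (0 ((λ.λ.0) (λ.0)))
  →2  λ.λ.0

Term B:
  start: (λ.(λ.1) (λ.λ.λ.3)) (λ.λ.0)
  →1  (λ.λ.λ.0) (λ.λ.λ.λ.λ.0)
  →2  λ.λ.0

Answer: SAME — A ⇓ λ.λ.0, B ⇓ λ.λ.0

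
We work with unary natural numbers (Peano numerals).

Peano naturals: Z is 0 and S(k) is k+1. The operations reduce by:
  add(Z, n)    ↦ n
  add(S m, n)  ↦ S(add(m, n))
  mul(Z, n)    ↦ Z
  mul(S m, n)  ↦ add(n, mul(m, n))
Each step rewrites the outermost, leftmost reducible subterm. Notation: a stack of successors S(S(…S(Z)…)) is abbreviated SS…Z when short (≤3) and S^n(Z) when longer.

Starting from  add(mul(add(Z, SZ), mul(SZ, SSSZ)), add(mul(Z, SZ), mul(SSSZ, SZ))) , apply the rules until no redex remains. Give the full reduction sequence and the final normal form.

Answer: normal form = S^6(Z)  (in 29 steps)

Working:
  start: add(mul(add(Z, SZ), mul(SZ, SSSZ)), add(mul(Z, SZ), mul(SSSZ, SZ)))
  step 1: add(mul(SZ, mul(SZ, SSSZ)), add(mul(Z, SZ), mul(SSSZ, SZ)))
  step 2: add(add(mul(SZ, SSSZ), mul(Z, mul(SZ, SSSZ))), add(mul(Z, SZ), mul(SSSZ, SZ)))
  step 3: add(add(add(SSSZ, mul(Z, SSSZ)), mul(Z, mul(SZ, SSSZ))), add(mul(Z, SZ), mul(SSSZ, SZ)))
  step 4: add(add(S(add(SSZ, mul(Z, SSSZ))), mul(Z, mul(SZ, SSSZ))), add(mul(Z, SZ), mul(SSSZ, SZ)))
  step 5: add(S(add(add(SSZ, mul(Z, SSSZ)), mul(Z, mul(SZ, SSSZ)))), add(mul(Z, SZ), mul(SSSZ, SZ)))
  step 6: S(add(add(add(SSZ, mul(Z, SSSZ)), mul(Z, mul(SZ, SSSZ))), add(mul(Z, SZ), mul(SSSZ, SZ))))
  step 7: S(add(add(S(add(SZ, mul(Z, SSSZ))), mul(Z, mul(SZ, SSSZ))), add(mul(Z, SZ), mul(SSSZ, SZ))))
  step 8: S(add(S(add(add(SZ, mul(Z, SSSZ)), mul(Z, mul(SZ, SSSZ)))), add(mul(Z, SZ), mul(SSSZ, SZ))))
  step 9: S(S(add(add(add(SZ, mul(Z, SSSZ)), mul(Z, mul(SZ, SSSZ))), add(mul(Z, SZ), mul(SSSZ, SZ)))))
  step 10: S(S(add(add(S(add(Z, mul(Z, SSSZ))), mul(Z, mul(SZ, SSSZ))), add(mul(Z, SZ), mul(SSSZ, SZ)))))
  step 11: S(S(add(S(add(add(Z, mul(Z, SSSZ)), mul(Z, mul(SZ, SSSZ)))), add(mul(Z, SZ), mul(SSSZ, SZ)))))
  step 12: S(S(S(add(add(add(Z, mul(Z, SSSZ)), mul(Z, mul(SZ, SSSZ))), add(mul(Z, SZ), mul(SSSZ, SZ))))))
  step 13: S(S(S(add(add(mul(Z, SSSZ), mul(Z, mul(SZ, SSSZ))), add(mul(Z, SZ), mul(SSSZ, SZ))))))
  step 14: S(S(S(add(add(Z, mul(Z, mul(SZ, SSSZ))), add(mul(Z, SZ), mul(SSSZ, SZ))))))
  step 15: S(S(S(add(mul(Z, mul(SZ, SSSZ)), add(mul(Z, SZ), mul(SSSZ, SZ))))))
  step 16: S(S(S(add(Z, add(mul(Z, SZ), mul(SSSZ, SZ))))))
  step 17: S(S(S(add(mul(Z, SZ), mul(SSSZ, SZ)))))
  step 18: S(S(S(add(Z, mul(SSSZ, SZ)))))
  step 19: S(S(S(mul(SSSZ, SZ))))
  step 20: S(S(S(add(SZ, mul(SSZ, SZ)))))
  step 21: S(S(S(S(add(Z, mul(SSZ, SZ))))))
  step 22: S(S(S(S(mul(SSZ, SZ)))))
  step 23: S(S(S(S(add(SZ, mul(SZ, SZ))))))
  step 24: S(S(S(S(S(add(Z, mul(SZ, SZ)))))))
  step 25: S(S(S(S(S(mul(SZ, SZ))))))
  step 26: S(S(S(S(S(add(SZ, mul(Z, SZ)))))))
  step 27: S(S(S(S(S(S(add(Z, mul(Z, SZ))))))))
  step 28: S(S(S(S(S(S(mul(Z, SZ)))))))
  step 29: S^6(Z)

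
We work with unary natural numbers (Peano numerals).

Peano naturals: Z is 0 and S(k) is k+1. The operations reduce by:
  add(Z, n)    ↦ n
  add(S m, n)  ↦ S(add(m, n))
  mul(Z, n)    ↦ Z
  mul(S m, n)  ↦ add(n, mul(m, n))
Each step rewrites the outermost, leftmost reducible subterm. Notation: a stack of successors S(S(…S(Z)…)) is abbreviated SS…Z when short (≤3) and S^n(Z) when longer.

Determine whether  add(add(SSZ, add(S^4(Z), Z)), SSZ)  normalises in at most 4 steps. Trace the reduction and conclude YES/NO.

  start: add(add(SSZ, add(S^4(Z), Z)), SSZ)
  [1] add(S(add(SZ, add(S^4(Z), Z))), SSZ)
  [2] S(add(add(SZ, add(S^4(Z), Z)), SSZ))
  [3] S(add(S(add(Z, add(S^4(Z), Z))), SSZ))
  [4] S(S(add(add(Z, add(S^4(Z), Z)), SSZ)))

Answer: NO — after 4 steps the term is S(S(add(add(Z, add(S^4(Z), Z)), SSZ))), not yet normal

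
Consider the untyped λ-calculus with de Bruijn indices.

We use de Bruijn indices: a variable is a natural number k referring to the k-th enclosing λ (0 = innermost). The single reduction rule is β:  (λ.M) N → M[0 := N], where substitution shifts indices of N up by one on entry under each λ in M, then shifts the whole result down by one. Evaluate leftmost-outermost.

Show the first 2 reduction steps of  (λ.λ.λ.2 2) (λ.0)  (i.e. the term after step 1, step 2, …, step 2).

  start: (λ.λ.λ.2 2) (λ.0)
  step 1: λ.λ.(λ.0) (λ.0)
  step 2: λ.λ.λ.0

Answer: after 2 steps: λ.λ.λ.0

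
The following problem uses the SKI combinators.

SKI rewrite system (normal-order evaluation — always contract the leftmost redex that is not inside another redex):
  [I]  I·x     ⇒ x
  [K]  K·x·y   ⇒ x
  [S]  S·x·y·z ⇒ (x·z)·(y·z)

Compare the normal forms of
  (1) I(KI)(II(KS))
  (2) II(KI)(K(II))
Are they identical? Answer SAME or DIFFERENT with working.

Answer: SAME — A ⇓ I, B ⇓ I

Working:
Term A:
  start: I(KI)(II(KS))
  →1  KI(II(KS))
  →2  I

Term B:
  start: II(KI)(K(II))
  →1  I(KI)(K(II))
  →2  KI(K(II))
  →3  I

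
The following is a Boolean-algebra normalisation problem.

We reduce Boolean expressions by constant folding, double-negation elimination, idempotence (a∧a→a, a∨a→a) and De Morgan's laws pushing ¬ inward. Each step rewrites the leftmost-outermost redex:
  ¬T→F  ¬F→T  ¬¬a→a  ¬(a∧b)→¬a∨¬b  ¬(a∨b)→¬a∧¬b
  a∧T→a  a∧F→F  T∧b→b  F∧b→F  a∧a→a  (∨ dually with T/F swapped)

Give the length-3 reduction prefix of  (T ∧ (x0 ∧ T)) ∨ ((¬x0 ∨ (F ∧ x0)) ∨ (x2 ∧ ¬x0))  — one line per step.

Answer: after 3 steps: x0 ∨ ((¬x0 ∨ F) ∨ (x2 ∧ ¬x0))

Derivation:
  start: (T ∧ (x0 ∧ T)) ∨ ((¬x0 ∨ (F ∧ x0)) ∨ (x2 ∧ ¬x0))
  step 1: (x0 ∧ T) ∨ ((¬x0 ∨ (F ∧ x0)) ∨ (x2 ∧ ¬x0))
  step 2: x0 ∨ ((¬x0 ∨ (F ∧ x0)) ∨ (x2 ∧ ¬x0))
  step 3: x0 ∨ ((¬x0 ∨ F) ∨ (x2 ∧ ¬x0))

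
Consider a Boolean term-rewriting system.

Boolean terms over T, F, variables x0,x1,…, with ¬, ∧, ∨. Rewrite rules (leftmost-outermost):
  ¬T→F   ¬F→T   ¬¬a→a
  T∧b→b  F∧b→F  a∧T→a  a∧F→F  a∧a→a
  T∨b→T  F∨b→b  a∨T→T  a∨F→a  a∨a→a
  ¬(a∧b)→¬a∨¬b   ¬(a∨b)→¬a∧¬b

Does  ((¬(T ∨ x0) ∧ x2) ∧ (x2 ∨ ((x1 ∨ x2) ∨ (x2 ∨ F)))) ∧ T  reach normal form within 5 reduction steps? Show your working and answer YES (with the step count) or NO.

  start: ((¬(T ∨ x0) ∧ x2) ∧ (x2 ∨ ((x1 ∨ x2) ∨ (x2 ∨ F)))) ∧ T
  [1] (¬(T ∨ x0) ∧ x2) ∧ (x2 ∨ ((x1 ∨ x2) ∨ (x2 ∨ F)))
  [2] ((¬T ∧ ¬x0) ∧ x2) ∧ (x2 ∨ ((x1 ∨ x2) ∨ (x2 ∨ F)))
  [3] ((F ∧ ¬x0) ∧ x2) ∧ (x2 ∨ ((x1 ∨ x2) ∨ (x2 ∨ F)))
  [4] (F ∧ x2) ∧ (x2 ∨ ((x1 ∨ x2) ∨ (x2 ∨ F)))
  [5] F ∧ (x2 ∨ ((x1 ∨ x2) ∨ (x2 ∨ F)))

Answer: NO — after 5 steps the term is F ∧ (x2 ∨ ((x1 ∨ x2) ∨ (x2 ∨ F))), not yet normal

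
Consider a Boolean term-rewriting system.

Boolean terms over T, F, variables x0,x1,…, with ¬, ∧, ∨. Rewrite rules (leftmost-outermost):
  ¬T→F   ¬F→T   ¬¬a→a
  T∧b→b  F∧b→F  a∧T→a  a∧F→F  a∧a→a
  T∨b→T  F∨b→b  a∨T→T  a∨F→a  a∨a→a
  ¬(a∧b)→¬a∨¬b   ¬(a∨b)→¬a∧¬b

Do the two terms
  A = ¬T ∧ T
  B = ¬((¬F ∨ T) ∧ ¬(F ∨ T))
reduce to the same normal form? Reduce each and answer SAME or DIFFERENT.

Answer: DIFFERENT — A ⇓ F, B ⇓ T

Derivation:
Term A:
  start: ¬T ∧ T
  →1  ¬T
  →2  F

Term B:
  start: ¬((¬F ∨ T) ∧ ¬(F ∨ T))
  →1  ¬(¬F ∨ T) ∨ ¬¬(F ∨ T)
  →2  (¬¬F ∧ ¬T) ∨ ¬¬(F ∨ T)
  →3  (F ∧ ¬T) ∨ ¬¬(F ∨ T)
  →4  F ∨ ¬¬(F ∨ T)
  →5  ¬¬(F ∨ T)
  →6  F ∨ T
  →7  T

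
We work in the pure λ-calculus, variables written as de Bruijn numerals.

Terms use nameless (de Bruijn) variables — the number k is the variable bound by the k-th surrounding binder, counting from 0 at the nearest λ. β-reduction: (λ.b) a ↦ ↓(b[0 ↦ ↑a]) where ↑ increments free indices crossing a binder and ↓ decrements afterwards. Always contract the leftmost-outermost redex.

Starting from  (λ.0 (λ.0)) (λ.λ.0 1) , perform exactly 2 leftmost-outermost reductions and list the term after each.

Answer: after 2 steps: λ.0 (λ.0)

Derivation:
  start: (λ.0 (λ.0)) (λ.λ.0 1)
  →1  (λ.λ.0 1) (λ.0)
  →2  λ.0 (λ.0)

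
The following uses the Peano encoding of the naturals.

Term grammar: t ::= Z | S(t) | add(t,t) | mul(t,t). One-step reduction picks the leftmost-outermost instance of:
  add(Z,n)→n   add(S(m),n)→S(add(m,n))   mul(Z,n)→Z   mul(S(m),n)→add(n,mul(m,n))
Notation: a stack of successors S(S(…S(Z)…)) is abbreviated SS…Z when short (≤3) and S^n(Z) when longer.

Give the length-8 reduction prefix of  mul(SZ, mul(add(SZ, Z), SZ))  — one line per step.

Answer: after 8 steps: S(add(Z, mul(Z, mul(add(SZ, Z), SZ))))

Reduction:
  start: mul(SZ, mul(add(SZ, Z), SZ))
  [1] add(mul(add(SZ, Z), SZ), mul(Z, mul(add(SZ, Z), SZ)))
  [2] add(mul(S(add(Z, Z)), SZ), mul(Z, mul(add(SZ, Z), SZ)))
  [3] add(add(SZ, mul(add(Z, Z), SZ)), mul(Z, mul(add(SZ, Z), SZ)))
  [4] add(S(add(Z, mul(add(Z, Z), SZ))), mul(Z, mul(add(SZ, Z), SZ)))
  [5] S(add(add(Z, mul(add(Z, Z), SZ)), mul(Z, mul(add(SZ, Z), SZ))))
  [6] S(add(mul(add(Z, Z), SZ), mul(Z, mul(add(SZ, Z), SZ))))
  [7] S(add(mul(Z, SZ), mul(Z, mul(add(SZ, Z), SZ))))
  [8] S(add(Z, mul(Z, mul(add(SZ, Z), SZ))))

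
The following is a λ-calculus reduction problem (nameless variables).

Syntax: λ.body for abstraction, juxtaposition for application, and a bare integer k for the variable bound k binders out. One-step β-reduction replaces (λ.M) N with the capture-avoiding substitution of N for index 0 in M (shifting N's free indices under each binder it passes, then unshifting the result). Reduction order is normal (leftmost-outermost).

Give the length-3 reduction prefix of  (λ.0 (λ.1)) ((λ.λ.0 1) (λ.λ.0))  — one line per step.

  start: (λ.0 (λ.1)) ((λ.λ.0 1) (λ.λ.0))
  →1  (λ.λ.0 1) (λ.λ.0) (λ.(λ.λ.0 1) (λ.λ.0))
  →2  (λ.0 (λ.λ.0)) (λ.(λ.λ.0 1) (λ.λ.0))
  →3  (λ.(λ.λ.0 1) (λ.λ.0)) (λ.λ.0)

Answer: after 3 steps: (λ.(λ.λ.0 1) (λ.λ.0)) (λ.λ.0)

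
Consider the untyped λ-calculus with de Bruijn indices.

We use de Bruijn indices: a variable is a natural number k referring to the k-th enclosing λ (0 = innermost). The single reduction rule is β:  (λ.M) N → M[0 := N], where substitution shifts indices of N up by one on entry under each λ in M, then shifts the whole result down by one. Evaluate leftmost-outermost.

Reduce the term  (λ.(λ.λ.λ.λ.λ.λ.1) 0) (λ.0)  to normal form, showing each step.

  start: (λ.(λ.λ.λ.λ.λ.λ.1) 0) (λ.0)
  →1  (λ.λ.λ.λ.λ.λ.1) (λ.0)
  →2  λ.λ.λ.λ.λ.1

Answer: normal form = λ.λ.λ.λ.λ.1  (in 2 steps)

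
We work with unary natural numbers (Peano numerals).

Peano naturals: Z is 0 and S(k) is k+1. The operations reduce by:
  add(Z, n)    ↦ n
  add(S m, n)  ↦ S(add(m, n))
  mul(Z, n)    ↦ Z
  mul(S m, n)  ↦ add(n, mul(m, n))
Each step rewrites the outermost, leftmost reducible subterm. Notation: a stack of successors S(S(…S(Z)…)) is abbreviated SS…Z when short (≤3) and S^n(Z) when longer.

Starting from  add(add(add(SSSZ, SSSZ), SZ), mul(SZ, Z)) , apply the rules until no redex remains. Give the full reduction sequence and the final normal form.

Answer: normal form = S^7(Z)  (in 22 steps)

Reduction:
  start: add(add(add(SSSZ, SSSZ), SZ), mul(SZ, Z))
  →1  add(add(S(add(SSZ, SSSZ)), SZ), mul(SZ, Z))
  →2  add(S(add(add(SSZ, SSSZ), SZ)), mul(SZ, Z))
  →3  S(add(add(add(SSZ, SSSZ), SZ), mul(SZ, Z)))
  →4  S(add(add(S(add(SZ, SSSZ)), SZ), mul(SZ, Z)))
  →5  S(add(S(add(add(SZ, SSSZ), SZ)), mul(SZ, Z)))
  →6  S(S(add(add(add(SZ, SSSZ), SZ), mul(SZ, Z))))
  →7  S(S(add(add(S(add(Z, SSSZ)), SZ), mul(SZ, Z))))
  →8  S(S(add(S(add(add(Z, SSSZ), SZ)), mul(SZ, Z))))
  →9  S(S(S(add(add(add(Z, SSSZ), SZ), mul(SZ, Z)))))
  →10  S(S(S(add(add(SSSZ, SZ), mul(SZ, Z)))))
  →11  S(S(S(add(S(add(SSZ, SZ)), mul(SZ, Z)))))
  →12  S(S(S(S(add(add(SSZ, SZ), mul(SZ, Z))))))
  →13  S(S(S(S(add(S(add(SZ, SZ)), mul(SZ, Z))))))
  →14  S(S(S(S(S(add(add(SZ, SZ), mul(SZ, Z)))))))
  →15  S(S(S(S(S(add(S(add(Z, SZ)), mul(SZ, Z)))))))
  →16  S(S(S(S(S(S(add(add(Z, SZ), mul(SZ, Z))))))))
  →17  S(S(S(S(S(S(add(SZ, mul(SZ, Z))))))))
  →18  S(S(S(S(S(S(S(add(Z, mul(SZ, Z)))))))))
  →19  S(S(S(S(S(S(S(mul(SZ, Z))))))))
  →20  S(S(S(S(S(S(S(add(Z, mul(Z, Z)))))))))
  →21  S(S(S(S(S(S(S(mul(Z, Z))))))))
  →22  S^7(Z)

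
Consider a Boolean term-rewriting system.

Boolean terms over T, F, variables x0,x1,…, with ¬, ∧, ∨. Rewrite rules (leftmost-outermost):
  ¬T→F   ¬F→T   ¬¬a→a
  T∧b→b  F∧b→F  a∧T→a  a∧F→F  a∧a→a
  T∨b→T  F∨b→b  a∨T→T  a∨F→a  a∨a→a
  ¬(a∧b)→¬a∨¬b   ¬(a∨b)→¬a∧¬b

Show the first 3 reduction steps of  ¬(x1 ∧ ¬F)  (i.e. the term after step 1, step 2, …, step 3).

Answer: after 3 steps: ¬x1

Derivation:
  start: ¬(x1 ∧ ¬F)
  step 1: ¬x1 ∨ ¬¬F
  step 2: ¬x1 ∨ F
  step 3: ¬x1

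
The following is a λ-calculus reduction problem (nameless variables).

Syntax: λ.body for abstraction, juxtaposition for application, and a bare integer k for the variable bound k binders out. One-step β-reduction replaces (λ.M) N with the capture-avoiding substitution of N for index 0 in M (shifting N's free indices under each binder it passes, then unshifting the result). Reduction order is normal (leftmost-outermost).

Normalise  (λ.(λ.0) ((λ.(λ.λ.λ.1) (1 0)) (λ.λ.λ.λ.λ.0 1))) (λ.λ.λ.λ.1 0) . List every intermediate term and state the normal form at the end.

Answer: normal form = λ.λ.1  (in 4 steps)

Derivation:
  start: (λ.(λ.0) ((λ.(λ.λ.λ.1) (1 0)) (λ.λ.λ.λ.λ.0 1))) (λ.λ.λ.λ.1 0)
  step 1: (λ.0) ((λ.(λ.λ.λ.1) ((λ.λ.λ.λ.1 0) 0)) (λ.λ.λ.λ.λ.0 1))
  step 2: (λ.(λ.λ.λ.1) ((λ.λ.λ.λ.1 0) 0)) (λ.λ.λ.λ.λ.0 1)
  step 3: (λ.λ.λ.1) ((λ.λ.λ.λ.1 0) (λ.λ.λ.λ.λ.0 1))
  step 4: λ.λ.1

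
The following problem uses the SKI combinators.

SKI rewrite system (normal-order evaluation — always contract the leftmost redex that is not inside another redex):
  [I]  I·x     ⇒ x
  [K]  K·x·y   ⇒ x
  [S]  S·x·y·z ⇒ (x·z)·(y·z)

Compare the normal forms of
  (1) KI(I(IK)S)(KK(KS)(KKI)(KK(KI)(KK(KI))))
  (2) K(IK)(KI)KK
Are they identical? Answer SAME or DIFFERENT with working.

Answer: SAME — A ⇓ K, B ⇓ K

Derivation:
Term A:
  start: KI(I(IK)S)(KK(KS)(KKI)(KK(KI)(KK(KI))))
  →1  I(KK(KS)(KKI)(KK(KI)(KK(KI))))
  →2  KK(KS)(KKI)(KK(KI)(KK(KI)))
  →3  K(KKI)(KK(KI)(KK(KI)))
  →4  KKI
  →5  K

Term B:
  start: K(IK)(KI)KK
  →1  IKKK
  →2  KKK
  →3  K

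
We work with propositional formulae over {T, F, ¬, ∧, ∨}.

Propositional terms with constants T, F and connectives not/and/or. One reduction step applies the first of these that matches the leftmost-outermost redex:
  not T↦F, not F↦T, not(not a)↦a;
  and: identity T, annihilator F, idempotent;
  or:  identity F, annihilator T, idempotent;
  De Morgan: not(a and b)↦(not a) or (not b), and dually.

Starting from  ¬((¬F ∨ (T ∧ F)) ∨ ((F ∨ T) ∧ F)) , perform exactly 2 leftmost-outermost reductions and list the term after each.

Answer: after 2 steps: (¬¬F ∧ ¬(T ∧ F)) ∧ ¬((F ∨ T) ∧ F)

Working:
  start: ¬((¬F ∨ (T ∧ F)) ∨ ((F ∨ T) ∧ F))
  step 1: ¬(¬F ∨ (T ∧ F)) ∧ ¬((F ∨ T) ∧ F)
  step 2: (¬¬F ∧ ¬(T ∧ F)) ∧ ¬((F ∨ T) ∧ F)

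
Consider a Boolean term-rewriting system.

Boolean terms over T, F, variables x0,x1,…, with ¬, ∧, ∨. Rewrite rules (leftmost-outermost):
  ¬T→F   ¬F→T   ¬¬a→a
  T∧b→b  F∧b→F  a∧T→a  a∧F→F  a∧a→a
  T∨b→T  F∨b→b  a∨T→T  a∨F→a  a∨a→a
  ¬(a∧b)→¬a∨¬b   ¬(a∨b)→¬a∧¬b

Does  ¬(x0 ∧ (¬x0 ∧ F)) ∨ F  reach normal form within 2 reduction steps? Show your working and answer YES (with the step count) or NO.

  start: ¬(x0 ∧ (¬x0 ∧ F)) ∨ F
  →1  ¬(x0 ∧ (¬x0 ∧ F))
  →2  ¬x0 ∨ ¬(¬x0 ∧ F)

Answer: NO — after 2 steps the term is ¬x0 ∨ ¬(¬x0 ∧ F), not yet normal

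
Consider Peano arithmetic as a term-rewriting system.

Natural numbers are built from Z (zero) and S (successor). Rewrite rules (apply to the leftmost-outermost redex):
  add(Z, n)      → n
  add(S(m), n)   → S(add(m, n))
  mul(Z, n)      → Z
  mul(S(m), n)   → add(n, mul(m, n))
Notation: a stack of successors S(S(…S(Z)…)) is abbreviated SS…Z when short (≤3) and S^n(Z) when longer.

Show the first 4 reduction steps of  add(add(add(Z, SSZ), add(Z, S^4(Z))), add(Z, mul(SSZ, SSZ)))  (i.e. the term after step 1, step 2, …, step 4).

Answer: after 4 steps: S(add(S(add(Z, add(Z, S^4(Z)))), add(Z, mul(SSZ, SSZ))))

Working:
  start: add(add(add(Z, SSZ), add(Z, S^4(Z))), add(Z, mul(SSZ, SSZ)))
  step 1: add(add(SSZ, add(Z, S^4(Z))), add(Z, mul(SSZ, SSZ)))
  step 2: add(S(add(SZ, add(Z, S^4(Z)))), add(Z, mul(SSZ, SSZ)))
  step 3: S(add(add(SZ, add(Z, S^4(Z))), add(Z, mul(SSZ, SSZ))))
  step 4: S(add(S(add(Z, add(Z, S^4(Z)))), add(Z, mul(SSZ, SSZ))))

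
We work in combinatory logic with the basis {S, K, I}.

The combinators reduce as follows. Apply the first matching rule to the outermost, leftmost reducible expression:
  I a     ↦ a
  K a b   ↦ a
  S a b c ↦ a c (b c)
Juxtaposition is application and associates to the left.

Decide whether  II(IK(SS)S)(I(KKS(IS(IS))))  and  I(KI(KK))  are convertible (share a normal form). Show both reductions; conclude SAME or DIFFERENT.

Answer: DIFFERENT — A ⇓ SS(K(SS)), B ⇓ I

Reduction:
Term A:
  start: II(IK(SS)S)(I(KKS(IS(IS))))
  [1] I(IK(SS)S)(I(KKS(IS(IS))))
  [2] IK(SS)S(I(KKS(IS(IS))))
  [3] K(SS)S(I(KKS(IS(IS))))
  [4] SS(I(KKS(IS(IS))))
  [5] SS(KKS(IS(IS)))
  [6] SS(K(IS(IS)))
  [7] SS(K(S(IS)))
  [8] SS(K(SS))

Term B:
  start: I(KI(KK))
  [1] KI(KK)
  [2] I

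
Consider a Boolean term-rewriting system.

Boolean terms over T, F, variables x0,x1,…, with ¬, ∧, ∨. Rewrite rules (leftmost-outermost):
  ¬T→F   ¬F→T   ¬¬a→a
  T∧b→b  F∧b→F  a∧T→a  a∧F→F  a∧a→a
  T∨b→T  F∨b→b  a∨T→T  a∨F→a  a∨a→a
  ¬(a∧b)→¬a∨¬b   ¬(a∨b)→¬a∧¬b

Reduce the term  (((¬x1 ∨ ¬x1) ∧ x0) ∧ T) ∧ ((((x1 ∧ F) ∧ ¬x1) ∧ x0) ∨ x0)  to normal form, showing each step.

  start: (((¬x1 ∨ ¬x1) ∧ x0) ∧ T) ∧ ((((x1 ∧ F) ∧ ¬x1) ∧ x0) ∨ x0)
  [1] ((¬x1 ∨ ¬x1) ∧ x0) ∧ ((((x1 ∧ F) ∧ ¬x1) ∧ x0) ∨ x0)
  [2] (¬x1 ∧ x0) ∧ ((((x1 ∧ F) ∧ ¬x1) ∧ x0) ∨ x0)
  [3] (¬x1 ∧ x0) ∧ (((F ∧ ¬x1) ∧ x0) ∨ x0)
  [4] (¬x1 ∧ x0) ∧ ((F ∧ x0) ∨ x0)
  [5] (¬x1 ∧ x0) ∧ (F ∨ x0)
  [6] (¬x1 ∧ x0) ∧ x0

Answer: normal form = (¬x1 ∧ x0) ∧ x0  (in 6 steps)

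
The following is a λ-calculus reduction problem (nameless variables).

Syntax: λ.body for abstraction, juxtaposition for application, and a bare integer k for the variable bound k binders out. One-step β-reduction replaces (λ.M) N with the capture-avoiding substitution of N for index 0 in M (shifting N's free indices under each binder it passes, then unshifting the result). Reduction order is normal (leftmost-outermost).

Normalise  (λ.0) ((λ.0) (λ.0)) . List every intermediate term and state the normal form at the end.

Answer: normal form = λ.0  (in 2 steps)

Reduction:
  start: (λ.0) ((λ.0) (λ.0))
  step 1: (λ.0) (λ.0)
  step 2: λ.0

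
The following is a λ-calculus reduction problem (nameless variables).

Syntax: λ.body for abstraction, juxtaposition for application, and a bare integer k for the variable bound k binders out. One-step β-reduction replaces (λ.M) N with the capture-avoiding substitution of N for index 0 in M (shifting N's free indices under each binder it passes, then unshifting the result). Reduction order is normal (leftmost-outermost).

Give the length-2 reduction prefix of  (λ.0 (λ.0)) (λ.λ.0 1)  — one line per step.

  start: (λ.0 (λ.0)) (λ.λ.0 1)
  →1  (λ.λ.0 1) (λ.0)
  →2  λ.0 (λ.0)

Answer: after 2 steps: λ.0 (λ.0)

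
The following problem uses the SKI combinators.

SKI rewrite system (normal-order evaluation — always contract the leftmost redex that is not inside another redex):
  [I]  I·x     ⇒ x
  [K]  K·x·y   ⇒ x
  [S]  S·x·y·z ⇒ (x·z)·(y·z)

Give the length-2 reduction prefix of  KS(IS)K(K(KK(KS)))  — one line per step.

  start: KS(IS)K(K(KK(KS)))
  step 1: SK(K(KK(KS)))
  step 2: SK(KK)

Answer: after 2 steps: SK(KK)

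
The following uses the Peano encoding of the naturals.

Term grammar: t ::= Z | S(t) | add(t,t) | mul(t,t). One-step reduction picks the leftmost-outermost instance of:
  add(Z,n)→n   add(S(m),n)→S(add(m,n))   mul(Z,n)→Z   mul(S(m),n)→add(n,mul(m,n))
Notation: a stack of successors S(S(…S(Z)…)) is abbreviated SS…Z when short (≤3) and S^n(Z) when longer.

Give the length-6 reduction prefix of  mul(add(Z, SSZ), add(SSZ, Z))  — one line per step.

Answer: after 6 steps: S(S(add(add(Z, Z), mul(SZ, add(SSZ, Z)))))

Derivation:
  start: mul(add(Z, SSZ), add(SSZ, Z))
  [1] mul(SSZ, add(SSZ, Z))
  [2] add(add(SSZ, Z), mul(SZ, add(SSZ, Z)))
  [3] add(S(add(SZ, Z)), mul(SZ, add(SSZ, Z)))
  [4] S(add(add(SZ, Z), mul(SZ, add(SSZ, Z))))
  [5] S(add(S(add(Z, Z)), mul(SZ, add(SSZ, Z))))
  [6] S(S(add(add(Z, Z), mul(SZ, add(SSZ, Z)))))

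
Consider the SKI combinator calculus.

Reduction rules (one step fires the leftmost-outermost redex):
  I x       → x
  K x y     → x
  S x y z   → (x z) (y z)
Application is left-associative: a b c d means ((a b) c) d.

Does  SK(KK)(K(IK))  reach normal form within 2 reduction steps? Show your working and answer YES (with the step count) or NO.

  start: SK(KK)(K(IK))
  step 1: K(K(IK))(KK(K(IK)))
  step 2: K(IK)

Answer: NO — after 2 steps the term is K(IK), not yet normal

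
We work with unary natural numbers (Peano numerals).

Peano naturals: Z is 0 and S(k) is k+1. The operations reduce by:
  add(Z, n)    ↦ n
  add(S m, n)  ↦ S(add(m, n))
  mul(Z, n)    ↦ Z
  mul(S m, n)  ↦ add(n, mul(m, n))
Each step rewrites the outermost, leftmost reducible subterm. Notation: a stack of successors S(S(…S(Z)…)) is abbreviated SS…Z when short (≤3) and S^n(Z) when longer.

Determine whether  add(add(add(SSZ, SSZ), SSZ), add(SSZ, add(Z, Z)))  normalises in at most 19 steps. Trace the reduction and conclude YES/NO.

  start: add(add(add(SSZ, SSZ), SSZ), add(SSZ, add(Z, Z)))
  [1] add(add(S(add(SZ, SSZ)), SSZ), add(SSZ, add(Z, Z)))
  [2] add(S(add(add(SZ, SSZ), SSZ)), add(SSZ, add(Z, Z)))
  [3] S(add(add(add(SZ, SSZ), SSZ), add(SSZ, add(Z, Z))))
  [4] S(add(add(S(add(Z, SSZ)), SSZ), add(SSZ, add(Z, Z))))
  [5] S(add(S(add(add(Z, SSZ), SSZ)), add(SSZ, add(Z, Z))))
  [6] S(S(add(add(add(Z, SSZ), SSZ), add(SSZ, add(Z, Z)))))
  [7] S(S(add(add(SSZ, SSZ), add(SSZ, add(Z, Z)))))
  [8] S(S(add(S(add(SZ, SSZ)), add(SSZ, add(Z, Z)))))
  [9] S(S(S(add(add(SZ, SSZ), add(SSZ, add(Z, Z))))))
  [10] S(S(S(add(S(add(Z, SSZ)), add(SSZ, add(Z, Z))))))
  [11] S(S(S(S(add(add(Z, SSZ), add(SSZ, add(Z, Z)))))))
  [12] S(S(S(S(add(SSZ, add(SSZ, add(Z, Z)))))))
  [13] S(S(S(S(S(add(SZ, add(SSZ, add(Z, Z))))))))
  [14] S(S(S(S(S(S(add(Z, add(SSZ, add(Z, Z)))))))))
  [15] S(S(S(S(S(S(add(SSZ, add(Z, Z))))))))
  [16] S(S(S(S(S(S(S(add(SZ, add(Z, Z)))))))))
  [17] S(S(S(S(S(S(S(S(add(Z, add(Z, Z))))))))))
  [18] S(S(S(S(S(S(S(S(add(Z, Z)))))))))
  [19] S^8(Z)

Answer: YES — reaches normal form S^8(Z) in 19 ≤ 19 steps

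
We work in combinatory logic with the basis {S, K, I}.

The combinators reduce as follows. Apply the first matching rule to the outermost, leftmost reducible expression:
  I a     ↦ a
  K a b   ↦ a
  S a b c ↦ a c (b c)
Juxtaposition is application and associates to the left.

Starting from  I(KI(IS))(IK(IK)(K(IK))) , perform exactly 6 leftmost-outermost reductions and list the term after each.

Answer: after 6 steps: K

Derivation:
  start: I(KI(IS))(IK(IK)(K(IK)))
  →1  KI(IS)(IK(IK)(K(IK)))
  →2  I(IK(IK)(K(IK)))
  →3  IK(IK)(K(IK))
  →4  K(IK)(K(IK))
  →5  IK
  →6  K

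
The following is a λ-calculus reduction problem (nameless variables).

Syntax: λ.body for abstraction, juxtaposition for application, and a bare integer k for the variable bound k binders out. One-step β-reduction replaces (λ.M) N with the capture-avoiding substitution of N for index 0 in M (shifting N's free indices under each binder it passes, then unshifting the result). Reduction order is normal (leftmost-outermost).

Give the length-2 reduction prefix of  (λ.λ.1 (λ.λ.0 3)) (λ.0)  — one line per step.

Answer: after 2 steps: λ.λ.λ.0 (λ.0)

Working:
  start: (λ.λ.1 (λ.λ.0 3)) (λ.0)
  [1] λ.(λ.0) (λ.λ.0 (λ.0))
  [2] λ.λ.λ.0 (λ.0)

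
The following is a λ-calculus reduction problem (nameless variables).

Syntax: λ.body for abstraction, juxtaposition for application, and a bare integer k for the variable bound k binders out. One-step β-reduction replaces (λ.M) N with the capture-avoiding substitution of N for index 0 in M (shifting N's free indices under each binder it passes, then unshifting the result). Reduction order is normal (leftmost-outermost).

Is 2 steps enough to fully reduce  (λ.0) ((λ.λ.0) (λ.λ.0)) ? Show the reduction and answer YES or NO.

  start: (λ.0) ((λ.λ.0) (λ.λ.0))
  →1  (λ.λ.0) (λ.λ.0)
  →2  λ.0

Answer: YES — reaches normal form λ.0 in 2 ≤ 2 steps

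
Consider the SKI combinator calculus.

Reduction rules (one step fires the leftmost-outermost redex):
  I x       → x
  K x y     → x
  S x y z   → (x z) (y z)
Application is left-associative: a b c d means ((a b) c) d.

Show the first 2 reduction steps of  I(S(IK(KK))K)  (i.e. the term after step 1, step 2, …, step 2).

  start: I(S(IK(KK))K)
  →1  S(IK(KK))K
  →2  S(K(KK))K

Answer: after 2 steps: S(K(KK))K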